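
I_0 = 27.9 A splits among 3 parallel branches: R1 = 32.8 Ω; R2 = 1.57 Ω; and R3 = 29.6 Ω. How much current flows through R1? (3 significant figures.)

I ≈ 1.21 A

ΣG = 1/32.8 + 1/1.57 + 1/29.6 = 0.7012.
R1 takes the fraction G_k/ΣG = 0.03049/0.7012 = 0.04348, so I = 27.9 × 0.04348 = 1.213 A.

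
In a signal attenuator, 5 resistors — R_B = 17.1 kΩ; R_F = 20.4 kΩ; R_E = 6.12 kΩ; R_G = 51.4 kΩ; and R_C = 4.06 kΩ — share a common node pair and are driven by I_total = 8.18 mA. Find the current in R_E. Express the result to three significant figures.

I ≈ 2.49 mA

ΣG = 1/17.1 + 1/20.4 + 1/6.12 + 1/51.4 + 1/4.06 = 0.5367.
Current divider: I(R_E) = I_total · G_k/ΣG = 8.18 × (0.1634/0.5367) = 8.18 × 0.3045 = 2.491 mA.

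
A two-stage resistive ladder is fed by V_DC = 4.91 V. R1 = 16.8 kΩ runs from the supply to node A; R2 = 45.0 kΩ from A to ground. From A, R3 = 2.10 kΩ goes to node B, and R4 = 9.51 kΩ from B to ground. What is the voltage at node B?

The second stage (R3 + R4 = 11.61 kΩ) loads node A in parallel with R2.
Effective lower resistance at A: R2 ‖ 11.61 = 9.229 kΩ.
First divider: V_A = V_DC · 9.229/(16.8 + 9.229) = 1.741 V.
Then the unloaded second divider: V_B = V_A × R4/(R3+R4) = 1.741 × 0.8191 = 1.426 V.

V_B ≈ 1.43 V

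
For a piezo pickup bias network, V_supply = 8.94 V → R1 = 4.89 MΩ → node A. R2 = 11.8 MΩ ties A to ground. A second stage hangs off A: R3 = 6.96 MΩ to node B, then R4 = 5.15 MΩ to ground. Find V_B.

V_B ≈ 2.09 V

Node A sees R2 in parallel with the series input of stage 2, R3 + R4 = 12.11 MΩ.
Effective lower resistance at A: R2 ‖ 12.11 = 5.976 MΩ.
V_A = 8.94 × 5.976/(4.89 + 5.976) = 4.917 V.
Then the unloaded second divider: V_B = V_A × R4/(R3+R4) = 4.917 × 0.4253 = 2.091 V.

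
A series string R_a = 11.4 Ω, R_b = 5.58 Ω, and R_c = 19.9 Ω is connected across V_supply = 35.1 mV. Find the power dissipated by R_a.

The common current is I = 35.1/36.88 = 0.9517 mA.
V(R_a) = I·R = 10.85 mV; P = V·I = 10.85 × 0.9517 = 10.33 µW.

P ≈ 10.3 µW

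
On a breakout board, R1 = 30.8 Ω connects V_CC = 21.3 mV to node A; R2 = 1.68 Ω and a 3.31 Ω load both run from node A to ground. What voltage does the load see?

R2 ‖ R_L = (1.68 × 3.31)/(1.68 + 3.31) = 1.114 Ω.
Now apply the divider: V_out = 21.3 × 0.03492 = 0.7438 mV.

V_out ≈ 0.744 mV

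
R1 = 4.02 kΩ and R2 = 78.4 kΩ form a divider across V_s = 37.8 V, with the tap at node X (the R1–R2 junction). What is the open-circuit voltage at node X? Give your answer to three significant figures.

V_th ≈ 36.0 V

Open-circuit (no load on X): V_th = V_s · R2/(R1 + R2) = 37.8 × 78.4/(4.020 + 78.4) = 35.96 V.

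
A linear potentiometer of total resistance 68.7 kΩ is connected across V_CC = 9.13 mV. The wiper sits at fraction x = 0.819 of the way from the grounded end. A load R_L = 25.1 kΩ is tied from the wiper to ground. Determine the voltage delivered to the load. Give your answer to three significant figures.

V_out ≈ 5.32 mV

The pot divides into 12.43 kΩ above the wiper and 56.27 kΩ below.
(x·R_p) ‖ R_L = 17.36 kΩ.
Then V_out = V_CC · 17.36/(12.43 + 17.36) = 5.319 mV.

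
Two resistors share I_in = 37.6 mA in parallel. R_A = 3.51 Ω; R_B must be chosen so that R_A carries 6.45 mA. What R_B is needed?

In a two-way split, I_A/I_in = R_B/(R_A + R_B).
6.45/37.6 = R_B/(R_A + R_B) → R_B = R_A · (0.1715)/(1 − 0.1715) = 3.51 × 0.2071 = 0.7268 Ω.

R_B ≈ 0.727 Ω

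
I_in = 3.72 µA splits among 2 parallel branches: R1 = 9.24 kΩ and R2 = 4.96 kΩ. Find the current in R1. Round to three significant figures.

I ≈ 1.30 µA

Two-branch current divider: I_k = I_in · R_other/(R_1 + R_2).
I(R1) = 3.72 × 4.96/(9.24 + 4.96) = 3.72 × 0.3493 = 1.299 µA.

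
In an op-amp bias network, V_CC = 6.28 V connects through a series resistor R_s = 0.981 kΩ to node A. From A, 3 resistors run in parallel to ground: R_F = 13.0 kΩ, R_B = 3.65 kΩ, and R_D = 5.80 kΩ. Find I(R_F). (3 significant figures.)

I ≈ 0.319 mA

Equivalent of the parallel group: R_p = 1.911 kΩ.
V_A by voltage divider: V_A = 6.28 × 1.911/(0.981 + 1.911) = 4.150 V.
Branch current I = V_A/R_F = 4.150/13.0 = 0.3192 mA.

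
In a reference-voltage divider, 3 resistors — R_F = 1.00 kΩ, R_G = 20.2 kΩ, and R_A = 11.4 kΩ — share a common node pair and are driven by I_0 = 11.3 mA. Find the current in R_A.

Total conductance ΣG = 1/1.00 + 1/20.2 + 1/11.4 = 1.137 (units of 1/kΩ).
Current divider: I(R_A) = I_0 · G_k/ΣG = 11.3 × (0.08772/1.137) = 11.3 × 0.07713 = 0.8716 mA.

I ≈ 0.872 mA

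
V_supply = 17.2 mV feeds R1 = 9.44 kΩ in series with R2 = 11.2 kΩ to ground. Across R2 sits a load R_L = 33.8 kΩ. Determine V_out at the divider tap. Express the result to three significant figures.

V_out ≈ 8.10 mV

First combine the lower leg with the load: R2 ‖ R_L = 8.412 kΩ.
Voltage divider with the loaded lower leg: V_out = 17.2 × 8.412/(9.44 + 8.412) = 17.2 × 0.4712 = 8.105 mV.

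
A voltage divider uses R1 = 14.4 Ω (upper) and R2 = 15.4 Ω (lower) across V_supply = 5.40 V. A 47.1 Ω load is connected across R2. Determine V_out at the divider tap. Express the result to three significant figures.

V_out ≈ 2.41 V

The load sits in parallel with R2, giving an effective lower resistance R2' = R2·R_L/(R2+R_L) = 11.61 Ω.
Then V_out = V_supply · R2'/(R1 + R2') = 5.40 × 11.61/26.01 = 2.410 V.
(Unloaded it would be 2.79 V; the load pulls it down.)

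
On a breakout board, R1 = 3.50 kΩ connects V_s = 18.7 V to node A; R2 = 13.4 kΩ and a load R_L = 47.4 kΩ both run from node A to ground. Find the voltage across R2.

V_out ≈ 14.0 V

R2 ‖ R_L = (13.4 × 47.4)/(13.4 + 47.4) = 10.45 kΩ.
Now apply the divider: V_out = 18.7 × 0.7490 = 14.01 V.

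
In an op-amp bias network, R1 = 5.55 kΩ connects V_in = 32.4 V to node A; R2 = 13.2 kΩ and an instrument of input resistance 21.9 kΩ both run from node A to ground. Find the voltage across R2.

V_out ≈ 19.4 V

The load sits in parallel with R2, giving an effective lower resistance R2' = R2·R_L/(R2+R_L) = 8.236 kΩ.
Now apply the divider: V_out = 32.4 × 0.5974 = 19.36 V.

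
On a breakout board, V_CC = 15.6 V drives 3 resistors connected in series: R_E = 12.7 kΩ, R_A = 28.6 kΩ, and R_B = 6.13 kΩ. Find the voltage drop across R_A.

V ≈ 9.41 V

Series total: ΣR = 12.7 + 28.6 + 6.13 = 47.43 kΩ.
Voltage divider: V = V_CC · (28.60 / 47.43) = 15.6 × 0.6030 = 9.407 V.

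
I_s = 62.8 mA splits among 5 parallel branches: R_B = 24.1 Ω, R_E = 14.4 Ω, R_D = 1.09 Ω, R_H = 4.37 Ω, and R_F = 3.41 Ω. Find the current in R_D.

Total conductance ΣG = 1/24.1 + 1/14.4 + 1/1.09 + 1/4.37 + 1/3.41 = 1.550 (units of 1/Ω).
R_D takes the fraction G_k/ΣG = 0.9174/1.550 = 0.5917, so I = 62.8 × 0.5917 = 37.16 mA.

I ≈ 37.2 mA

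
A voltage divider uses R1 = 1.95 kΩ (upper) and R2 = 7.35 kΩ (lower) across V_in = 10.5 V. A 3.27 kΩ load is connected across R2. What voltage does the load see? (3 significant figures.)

First combine the lower leg with the load: R2 ‖ R_L = 2.263 kΩ.
Now apply the divider: V_out = 10.5 × 0.5372 = 5.640 V.
(Unloaded it would be 8.30 V; the load pulls it down.)

V_out ≈ 5.64 V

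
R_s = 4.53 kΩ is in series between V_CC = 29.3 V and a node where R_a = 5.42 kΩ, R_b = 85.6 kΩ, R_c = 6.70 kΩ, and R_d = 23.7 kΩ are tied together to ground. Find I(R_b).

I ≈ 0.124 mA

Equivalent of the parallel group: R_p = 2.580 kΩ.
V_A by voltage divider: V_A = 29.3 × 2.580/(4.53 + 2.580) = 10.63 V.
Branch current I = V_A/R_b = 10.63/85.6 = 0.1242 mA.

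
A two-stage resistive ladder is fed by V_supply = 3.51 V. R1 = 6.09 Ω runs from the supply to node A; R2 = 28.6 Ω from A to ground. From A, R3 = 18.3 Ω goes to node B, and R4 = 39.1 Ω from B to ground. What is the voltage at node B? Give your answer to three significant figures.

V_B ≈ 1.81 V

The second stage (R3 + R4 = 57.40 Ω) loads node A in parallel with R2.
Effective lower resistance at A: R2 ‖ 57.40 = 19.09 Ω.
So V_A = 3.51 × 0.7581 = 2.661 V.
V_B = V_A × 0.6812 = 1.813 V.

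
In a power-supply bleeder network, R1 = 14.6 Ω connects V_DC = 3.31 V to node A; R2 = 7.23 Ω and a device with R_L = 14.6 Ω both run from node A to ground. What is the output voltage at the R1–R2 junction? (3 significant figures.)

V_out ≈ 0.824 V

R2 ‖ R_L = (7.23 × 14.6)/(7.23 + 14.6) = 4.835 Ω.
Now apply the divider: V_out = 3.31 × 0.2488 = 0.8235 V.
(Unloaded it would be 1.10 V; the load pulls it down.)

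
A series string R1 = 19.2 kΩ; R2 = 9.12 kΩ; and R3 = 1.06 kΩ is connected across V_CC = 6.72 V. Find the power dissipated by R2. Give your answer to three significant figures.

Series current I = V_CC/ΣR = 6.72/29.38 = 0.2287 mA.
P = I²R = 0.05232 × 9.12 = 0.4771 mW.

P ≈ 0.477 mW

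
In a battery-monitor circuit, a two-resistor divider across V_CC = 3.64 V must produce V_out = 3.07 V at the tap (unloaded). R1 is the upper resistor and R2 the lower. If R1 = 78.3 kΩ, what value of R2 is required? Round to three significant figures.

V_out/V_CC = R2/(R1+R2) = 0.8434.
Rearranging, R2 = R1·k/(1−k) = 78.3 × 5.386 = 421.7 kΩ.

R2 ≈ 422 kΩ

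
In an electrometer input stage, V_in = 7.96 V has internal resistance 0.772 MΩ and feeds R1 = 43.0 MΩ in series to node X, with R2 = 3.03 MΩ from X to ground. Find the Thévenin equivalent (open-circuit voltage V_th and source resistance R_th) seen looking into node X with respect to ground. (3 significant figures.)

R1' = 0.772 + 43.0 = 43.77 MΩ (source resistance + R1).
Open-circuit (no load on X): V_th = V_in · R2/(R1' + R2) = 7.96 × 3.03/(43.77 + 3.03) = 0.5153 V.
Zeroing V_in shorts the top of R1' to ground, so R_th = R1' ‖ R2 = 2.834 MΩ.

V_th ≈ 0.515 V, R_th ≈ 2.83 MΩ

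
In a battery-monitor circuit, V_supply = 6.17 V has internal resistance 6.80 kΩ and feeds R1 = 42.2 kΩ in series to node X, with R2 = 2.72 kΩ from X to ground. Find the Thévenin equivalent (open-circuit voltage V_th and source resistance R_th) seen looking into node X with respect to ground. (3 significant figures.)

R1' = 6.80 + 42.2 = 49.00 kΩ (source resistance + R1).
V_th is the unloaded tap voltage: V_supply · R2/(R1'+R2) = 6.17 × 0.05259 = 0.3245 V.
Zeroing V_supply shorts the top of R1' to ground, so R_th = R1' ‖ R2 = 2.577 kΩ.

V_th ≈ 0.324 V, R_th ≈ 2.58 kΩ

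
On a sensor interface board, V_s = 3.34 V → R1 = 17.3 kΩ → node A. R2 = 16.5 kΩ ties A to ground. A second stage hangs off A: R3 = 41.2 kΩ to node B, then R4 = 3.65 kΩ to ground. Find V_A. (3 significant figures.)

The second stage (R3 + R4 = 44.85 kΩ) loads node A in parallel with R2.
Effective lower resistance at A: R2 ‖ 44.85 = 12.06 kΩ.
First divider: V_A = V_s · 12.06/(17.3 + 12.06) = 1.372 V.

V_A ≈ 1.37 V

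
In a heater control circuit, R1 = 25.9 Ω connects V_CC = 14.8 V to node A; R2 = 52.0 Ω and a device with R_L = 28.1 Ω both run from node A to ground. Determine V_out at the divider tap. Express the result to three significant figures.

V_out ≈ 6.12 V

First combine the lower leg with the load: R2 ‖ R_L = 18.24 Ω.
Then V_out = V_CC · R2'/(R1 + R2') = 14.8 × 18.24/44.14 = 6.116 V.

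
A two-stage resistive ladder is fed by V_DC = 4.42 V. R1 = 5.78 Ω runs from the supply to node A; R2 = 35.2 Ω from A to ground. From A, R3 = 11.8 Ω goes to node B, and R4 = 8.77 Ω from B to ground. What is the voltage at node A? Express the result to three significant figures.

Looking into the second stage from A: R3 + R4 = 20.57 Ω appears in parallel with R2.
R2 ‖ (R3+R4) = 12.98 Ω.
First divider: V_A = V_DC · 12.98/(5.78 + 12.98) = 3.058 V.

V_A ≈ 3.06 V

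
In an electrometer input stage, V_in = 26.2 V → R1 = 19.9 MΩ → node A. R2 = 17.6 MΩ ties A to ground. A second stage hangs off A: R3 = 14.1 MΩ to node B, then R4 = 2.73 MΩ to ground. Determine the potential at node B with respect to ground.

V_B ≈ 1.28 V

Node A sees R2 in parallel with the series input of stage 2, R3 + R4 = 16.83 MΩ.
Effective lower resistance at A: R2 ‖ 16.83 = 8.603 MΩ.
First divider: V_A = V_in · 8.603/(19.9 + 8.603) = 7.908 V.
Then the unloaded second divider: V_B = V_A × R4/(R3+R4) = 7.908 × 0.1622 = 1.283 V.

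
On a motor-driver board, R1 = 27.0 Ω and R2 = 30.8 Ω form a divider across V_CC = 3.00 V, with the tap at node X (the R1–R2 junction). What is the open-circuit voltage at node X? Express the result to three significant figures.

V_th is the unloaded tap voltage: V_CC · R2/(R1+R2) = 3.00 × 0.5329 = 1.599 V.

V_th ≈ 1.60 V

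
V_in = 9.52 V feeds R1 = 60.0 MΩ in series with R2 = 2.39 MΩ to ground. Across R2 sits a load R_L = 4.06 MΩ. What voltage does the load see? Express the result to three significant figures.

V_out ≈ 0.233 V

The load sits in parallel with R2, giving an effective lower resistance R2' = R2·R_L/(R2+R_L) = 1.504 MΩ.
Voltage divider with the loaded lower leg: V_out = 9.52 × 1.504/(60.0 + 1.504) = 9.52 × 0.02446 = 0.2329 V.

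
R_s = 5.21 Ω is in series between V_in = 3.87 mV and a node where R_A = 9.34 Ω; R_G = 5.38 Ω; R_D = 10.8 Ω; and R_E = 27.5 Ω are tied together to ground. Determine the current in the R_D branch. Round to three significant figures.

Equivalent of the parallel group: R_p = 2.370 Ω.
Node voltage V_A = V_in · R_p/(R_s + R_p) = 3.87 × 0.3127 = 1.210 mV.
Branch current I = V_A/R_D = 1.210/10.8 = 0.1120 mA.

I ≈ 0.112 mA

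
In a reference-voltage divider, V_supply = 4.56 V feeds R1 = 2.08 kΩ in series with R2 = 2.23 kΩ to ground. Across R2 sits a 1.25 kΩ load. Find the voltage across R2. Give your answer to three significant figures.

The load sits in parallel with R2, giving an effective lower resistance R2' = R2·R_L/(R2+R_L) = 0.8010 kΩ.
Now apply the divider: V_out = 4.56 × 0.2780 = 1.268 V.

V_out ≈ 1.27 V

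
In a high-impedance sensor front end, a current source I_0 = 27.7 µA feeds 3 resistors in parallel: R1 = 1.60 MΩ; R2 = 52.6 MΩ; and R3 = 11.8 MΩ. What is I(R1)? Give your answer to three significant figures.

ΣG = 1/1.60 + 1/52.6 + 1/11.8 = 0.7288.
R1 takes the fraction G_k/ΣG = 0.6250/0.7288 = 0.8576, so I = 27.7 × 0.8576 = 23.76 µA.

I ≈ 23.8 µA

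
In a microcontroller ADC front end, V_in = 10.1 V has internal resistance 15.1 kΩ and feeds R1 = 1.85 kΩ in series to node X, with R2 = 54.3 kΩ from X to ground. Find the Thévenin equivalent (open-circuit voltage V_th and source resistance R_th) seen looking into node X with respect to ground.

V_th ≈ 7.70 V, R_th ≈ 12.9 kΩ

R1' = 15.1 + 1.85 = 16.95 kΩ (source resistance + R1).
V_th is the unloaded tap voltage: V_in · R2/(R1'+R2) = 10.1 × 0.7621 = 7.697 V.
Looking into X with the source shorted: R_th = R1'·R2/(R1'+R2) = 16.95 × 54.3/71.25 = 12.92 kΩ.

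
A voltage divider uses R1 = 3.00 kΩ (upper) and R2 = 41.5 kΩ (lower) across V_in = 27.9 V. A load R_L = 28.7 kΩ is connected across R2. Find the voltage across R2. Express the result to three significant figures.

The load sits in parallel with R2, giving an effective lower resistance R2' = R2·R_L/(R2+R_L) = 16.97 kΩ.
Voltage divider with the loaded lower leg: V_out = 27.9 × 16.97/(3.00 + 16.97) = 27.9 × 0.8497 = 23.71 V.

V_out ≈ 23.7 V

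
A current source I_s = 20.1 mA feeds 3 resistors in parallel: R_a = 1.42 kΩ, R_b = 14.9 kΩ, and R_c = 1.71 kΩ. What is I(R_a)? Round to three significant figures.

Total conductance ΣG = 1/1.42 + 1/14.9 + 1/1.71 = 1.356 (units of 1/kΩ).
By the current-divider rule, I = I_s · G_k/ΣG = 20.1 × 0.5193 = 10.44 mA.

I ≈ 10.4 mA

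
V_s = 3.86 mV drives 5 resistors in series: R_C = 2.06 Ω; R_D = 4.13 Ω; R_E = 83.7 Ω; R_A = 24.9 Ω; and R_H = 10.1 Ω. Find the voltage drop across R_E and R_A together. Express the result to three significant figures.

Total series resistance ΣR = 2.06 + 4.13 + 83.7 + 24.9 + 10.1 = 124.9 Ω.
R_{R_E..R_A} = 83.7 + 24.9 = 108.6 Ω.
Voltage divider: V = V_s · (108.6 / 124.9) = 3.86 × 0.8696 = 3.357 mV.

V ≈ 3.36 mV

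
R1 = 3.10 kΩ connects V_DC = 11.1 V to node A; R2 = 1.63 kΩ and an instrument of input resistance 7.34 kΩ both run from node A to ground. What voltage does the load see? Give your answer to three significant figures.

V_out ≈ 3.34 V

R2 ‖ R_L = (1.63 × 7.34)/(1.63 + 7.34) = 1.334 kΩ.
Then V_out = V_DC · R2'/(R1 + R2') = 11.1 × 1.334/4.434 = 3.339 V.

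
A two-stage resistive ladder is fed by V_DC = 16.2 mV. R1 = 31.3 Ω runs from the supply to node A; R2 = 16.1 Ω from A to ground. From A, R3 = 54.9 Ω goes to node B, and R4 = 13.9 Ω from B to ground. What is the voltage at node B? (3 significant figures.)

The second stage (R3 + R4 = 68.80 Ω) loads node A in parallel with R2.
Effective lower resistance at A: R2 ‖ 68.80 = 13.05 Ω.
First divider: V_A = V_DC · 13.05/(31.3 + 13.05) = 4.766 mV.
V_B = V_A × 0.2020 = 0.9629 mV.

V_B ≈ 0.963 mV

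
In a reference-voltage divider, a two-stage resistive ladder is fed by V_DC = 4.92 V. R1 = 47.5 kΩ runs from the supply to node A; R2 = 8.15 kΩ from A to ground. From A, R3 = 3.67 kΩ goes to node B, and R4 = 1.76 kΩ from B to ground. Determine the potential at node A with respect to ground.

The second stage (R3 + R4 = 5.430 kΩ) loads node A in parallel with R2.
Effective lower resistance at A: R2 ‖ 5.430 = 3.259 kΩ.
First divider: V_A = V_DC · 3.259/(47.5 + 3.259) = 0.3159 V.

V_A ≈ 0.316 V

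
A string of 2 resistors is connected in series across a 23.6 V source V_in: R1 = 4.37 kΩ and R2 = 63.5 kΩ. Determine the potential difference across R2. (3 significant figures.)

V ≈ 22.1 V

ΣR = 4.37 + 63.5 = 67.87 kΩ.
V = V_in · R/ΣR = 23.6 × 0.9356 = 22.08 V.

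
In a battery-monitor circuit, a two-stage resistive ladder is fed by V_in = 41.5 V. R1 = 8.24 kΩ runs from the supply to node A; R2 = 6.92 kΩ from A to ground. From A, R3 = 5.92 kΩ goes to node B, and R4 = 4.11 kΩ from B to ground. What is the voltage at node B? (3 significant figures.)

V_B ≈ 5.65 V

Node A sees R2 in parallel with the series input of stage 2, R3 + R4 = 10.03 kΩ.
R2 ‖ (R3+R4) = 4.095 kΩ.
First divider: V_A = V_in · 4.095/(8.24 + 4.095) = 13.78 V.
Then the unloaded second divider: V_B = V_A × R4/(R3+R4) = 13.78 × 0.4098 = 5.645 V.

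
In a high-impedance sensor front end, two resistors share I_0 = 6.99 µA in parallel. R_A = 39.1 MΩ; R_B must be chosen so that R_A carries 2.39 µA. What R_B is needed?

R_B ≈ 20.3 MΩ

In a two-way split, I_A/I_0 = R_B/(R_A + R_B).
With f = 0.3419, R_B = R_A · f/(1−f) = 39.1 × 0.5196 = 20.32 MΩ.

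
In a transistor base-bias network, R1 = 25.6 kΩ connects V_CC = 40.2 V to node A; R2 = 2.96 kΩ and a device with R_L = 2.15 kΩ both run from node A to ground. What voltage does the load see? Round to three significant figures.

V_out ≈ 1.86 V

First combine the lower leg with the load: R2 ‖ R_L = 1.245 kΩ.
Now apply the divider: V_out = 40.2 × 0.04639 = 1.865 V.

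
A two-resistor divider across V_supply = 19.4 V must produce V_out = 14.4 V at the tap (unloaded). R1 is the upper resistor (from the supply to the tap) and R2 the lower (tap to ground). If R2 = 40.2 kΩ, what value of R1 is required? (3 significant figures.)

V_out/V_supply = R2/(R1+R2) = 0.7423.
So R1 = R2 · (V_supply/V_out − 1) = 40.2 × (19.4/14.4 − 1) = 40.2 × 0.3472 = 13.96 kΩ.

R1 ≈ 14.0 kΩ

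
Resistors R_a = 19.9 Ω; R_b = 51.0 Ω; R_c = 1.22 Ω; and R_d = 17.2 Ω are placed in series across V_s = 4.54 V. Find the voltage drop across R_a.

V ≈ 1.01 V

Series total: ΣR = 19.9 + 51.0 + 1.22 + 17.2 = 89.32 Ω.
By the voltage-divider rule, V = 4.54 × 19.90/89.32 = 1.011 V.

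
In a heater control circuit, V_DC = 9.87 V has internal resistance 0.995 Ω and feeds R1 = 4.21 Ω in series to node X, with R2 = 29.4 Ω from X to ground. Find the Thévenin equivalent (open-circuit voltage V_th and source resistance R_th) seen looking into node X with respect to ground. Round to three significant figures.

V_th ≈ 8.39 V, R_th ≈ 4.42 Ω

R1' = 0.995 + 4.21 = 5.205 Ω (source resistance + R1).
With X open, the divider is unloaded: V_th = 9.87 × 29.4/34.60 = 8.385 V.
With V_DC suppressed (replaced by a short), R_th = R1' ‖ R2 = (5.205 × 29.4)/(5.205 + 29.4) = 4.422 Ω.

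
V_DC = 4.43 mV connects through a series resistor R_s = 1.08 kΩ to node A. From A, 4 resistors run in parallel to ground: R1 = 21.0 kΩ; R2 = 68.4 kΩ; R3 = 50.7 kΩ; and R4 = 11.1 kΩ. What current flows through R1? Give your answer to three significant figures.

Parallel bank: R_p = 1/(1/21.0 + 1/68.4 + 1/50.7 + 1/11.1) = 5.812 kΩ.
V_A by voltage divider: V_A = 4.43 × 5.812/(1.08 + 5.812) = 3.736 mV.
Branch current I = V_A/R1 = 3.736/21.0 = 0.1779 µA.
(Equivalently: I_total = 0.6428 µA, then current-divider fraction G_k/ΣG = 0.2768.)

I ≈ 0.178 µA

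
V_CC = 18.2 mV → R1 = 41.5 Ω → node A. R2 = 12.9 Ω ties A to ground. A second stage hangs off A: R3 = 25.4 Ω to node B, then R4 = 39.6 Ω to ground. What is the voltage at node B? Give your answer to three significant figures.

V_B ≈ 2.28 mV

Looking into the second stage from A: R3 + R4 = 65.00 Ω appears in parallel with R2.
R2 ‖ (R3+R4) = 10.76 Ω.
V_A = 18.2 × 10.76/(41.5 + 10.76) = 3.748 mV.
Stage 2 is unloaded, so V_B = V_A · R4/(R3+R4) = 3.748 × 39.6/65.00 = 2.284 mV.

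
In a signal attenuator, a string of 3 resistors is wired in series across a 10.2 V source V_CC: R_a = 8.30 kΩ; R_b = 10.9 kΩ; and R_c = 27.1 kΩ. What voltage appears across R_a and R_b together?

V ≈ 4.23 V

ΣR = 8.30 + 10.9 + 27.1 = 46.30 kΩ.
R_{R_a..R_b} = 8.30 + 10.9 = 19.20 kΩ.
By the voltage-divider rule, V = 10.2 × 19.20/46.30 = 4.230 V.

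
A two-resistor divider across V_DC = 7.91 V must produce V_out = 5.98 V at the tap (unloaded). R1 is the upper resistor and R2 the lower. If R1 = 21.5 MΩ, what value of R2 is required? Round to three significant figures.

V_out/V_DC = R2/(R1+R2) = 0.7560.
So R2 = R1 · V_out/(V_DC − V_out) = 21.5 × 5.98/(7.91 − 5.98) = 21.5 × 3.098 = 66.62 MΩ.

R2 ≈ 66.6 MΩ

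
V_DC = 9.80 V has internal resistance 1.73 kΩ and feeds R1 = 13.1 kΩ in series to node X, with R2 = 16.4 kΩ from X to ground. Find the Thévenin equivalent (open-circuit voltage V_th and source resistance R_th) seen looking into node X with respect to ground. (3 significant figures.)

R1' = 1.73 + 13.1 = 14.83 kΩ (source resistance + R1).
V_th is the unloaded tap voltage: V_DC · R2/(R1'+R2) = 9.80 × 0.5251 = 5.146 V.
Zeroing V_DC shorts the top of R1' to ground, so R_th = R1' ‖ R2 = 7.788 kΩ.

V_th ≈ 5.15 V, R_th ≈ 7.79 kΩ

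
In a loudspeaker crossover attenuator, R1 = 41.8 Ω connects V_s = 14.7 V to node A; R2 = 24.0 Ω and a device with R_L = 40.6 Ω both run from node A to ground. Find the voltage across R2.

V_out ≈ 3.90 V

R2 ‖ R_L = (24.0 × 40.6)/(24.0 + 40.6) = 15.08 Ω.
Voltage divider with the loaded lower leg: V_out = 14.7 × 15.08/(41.8 + 15.08) = 14.7 × 0.2652 = 3.898 V.
(Unloaded it would be 5.36 V; the load pulls it down.)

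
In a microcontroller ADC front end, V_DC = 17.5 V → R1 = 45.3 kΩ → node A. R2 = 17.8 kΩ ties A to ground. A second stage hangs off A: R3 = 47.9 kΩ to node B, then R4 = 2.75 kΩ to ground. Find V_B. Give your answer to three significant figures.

V_B ≈ 0.214 V

The second stage (R3 + R4 = 50.65 kΩ) loads node A in parallel with R2.
R2 ‖ (R3+R4) = 13.17 kΩ.
First divider: V_A = V_DC · 13.17/(45.3 + 13.17) = 3.942 V.
V_B = V_A × 0.05429 = 0.2140 V.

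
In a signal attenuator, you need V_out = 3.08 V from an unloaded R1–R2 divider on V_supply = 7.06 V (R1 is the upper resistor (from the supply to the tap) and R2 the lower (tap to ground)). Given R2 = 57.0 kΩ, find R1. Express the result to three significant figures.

R1 ≈ 73.7 kΩ

V_out/V_supply = R2/(R1+R2) = 0.4363.
So R1 = R2 · (V_supply/V_out − 1) = 57.0 × (7.06/3.08 − 1) = 57.0 × 1.292 = 73.66 kΩ.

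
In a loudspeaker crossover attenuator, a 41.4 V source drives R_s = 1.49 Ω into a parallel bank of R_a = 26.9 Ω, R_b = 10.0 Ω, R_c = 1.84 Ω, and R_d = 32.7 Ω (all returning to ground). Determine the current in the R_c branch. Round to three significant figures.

I ≈ 10.9 A

Combine the parallel branches: R_p = (1/26.9 + 1/10.0 + 1/1.84 + 1/32.7)⁻¹ = 1.406 Ω.
Node voltage V_A = V_s · R_p/(R_s + R_p) = 41.4 × 0.4855 = 20.10 V.
Branch current I = V_A/R_c = 20.10/1.84 = 10.92 A.
(Equivalently: I_total = 14.30 A, then current-divider fraction G_k/ΣG = 0.7641.)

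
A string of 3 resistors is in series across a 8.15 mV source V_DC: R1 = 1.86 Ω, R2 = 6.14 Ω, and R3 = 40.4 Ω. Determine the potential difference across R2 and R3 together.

V ≈ 7.84 mV

Total series resistance ΣR = 1.86 + 6.14 + 40.4 = 48.40 Ω.
R_{R2..R3} = 6.14 + 40.4 = 46.54 Ω.
Voltage divider: V = V_DC · (46.54 / 48.40) = 8.15 × 0.9616 = 7.837 mV.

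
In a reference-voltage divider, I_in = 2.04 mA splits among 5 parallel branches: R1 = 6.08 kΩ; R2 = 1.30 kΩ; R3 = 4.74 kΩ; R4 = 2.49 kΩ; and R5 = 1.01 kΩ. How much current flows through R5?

I ≈ 0.796 mA

Total conductance ΣG = 1/6.08 + 1/1.30 + 1/4.74 + 1/2.49 + 1/1.01 = 2.536 (units of 1/kΩ).
R5 takes the fraction G_k/ΣG = 0.9901/2.536 = 0.3904, so I = 2.04 × 0.3904 = 0.7963 mA.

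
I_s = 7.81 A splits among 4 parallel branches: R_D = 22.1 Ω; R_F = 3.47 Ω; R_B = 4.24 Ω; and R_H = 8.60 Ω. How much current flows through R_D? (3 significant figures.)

I ≈ 0.515 A

ΣG = 1/22.1 + 1/3.47 + 1/4.24 + 1/8.60 = 0.6856.
By the current-divider rule, I = I_s · G_k/ΣG = 7.81 × 0.06600 = 0.5155 A.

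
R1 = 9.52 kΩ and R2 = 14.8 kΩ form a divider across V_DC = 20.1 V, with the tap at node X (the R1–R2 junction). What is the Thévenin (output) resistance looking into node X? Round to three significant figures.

R_th ≈ 5.79 kΩ

Zeroing V_DC shorts the top of R1 to ground, so R_th = R1 ‖ R2 = 5.793 kΩ.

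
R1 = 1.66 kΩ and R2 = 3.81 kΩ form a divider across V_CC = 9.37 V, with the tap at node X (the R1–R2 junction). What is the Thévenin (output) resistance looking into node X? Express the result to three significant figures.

R_th ≈ 1.16 kΩ

Zeroing V_CC shorts the top of R1 to ground, so R_th = R1 ‖ R2 = 1.156 kΩ.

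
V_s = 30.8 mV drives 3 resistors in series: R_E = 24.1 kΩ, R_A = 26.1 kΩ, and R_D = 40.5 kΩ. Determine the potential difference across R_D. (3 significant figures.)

V ≈ 13.8 mV

ΣR = 24.1 + 26.1 + 40.5 = 90.70 kΩ.
V = V_s · R/ΣR = 30.8 × 0.4465 = 13.75 mV.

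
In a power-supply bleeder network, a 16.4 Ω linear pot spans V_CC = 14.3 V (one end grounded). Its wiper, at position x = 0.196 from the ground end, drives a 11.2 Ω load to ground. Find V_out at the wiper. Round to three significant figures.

Lower segment x·R_p = 3.214 Ω; upper segment (1−x)·R_p = 13.19 Ω.
R_L loads the lower segment: effective lower R = 2.498 Ω.
V_out = 14.3 × 2.498/(13.19 + 2.498) = 2.277 V.
(Unloaded: V_out = x·V_CC = 2.80 V.)

V_out ≈ 2.28 V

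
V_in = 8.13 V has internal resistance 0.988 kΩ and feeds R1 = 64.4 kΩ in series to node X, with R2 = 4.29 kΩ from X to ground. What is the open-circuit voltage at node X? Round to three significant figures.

V_th ≈ 0.501 V

R1' = 0.988 + 64.4 = 65.39 kΩ (source resistance + R1).
V_th is the unloaded tap voltage: V_in · R2/(R1'+R2) = 8.13 × 0.06157 = 0.5006 V.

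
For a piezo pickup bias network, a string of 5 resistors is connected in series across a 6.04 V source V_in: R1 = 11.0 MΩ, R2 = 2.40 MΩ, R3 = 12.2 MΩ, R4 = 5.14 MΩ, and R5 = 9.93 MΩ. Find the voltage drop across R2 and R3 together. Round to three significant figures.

ΣR = 11.0 + 2.40 + 12.2 + 5.14 + 9.93 = 40.67 MΩ.
R_{R2..R3} = 2.40 + 12.2 = 14.60 MΩ.
Voltage divider: V = V_in · (14.60 / 40.67) = 6.04 × 0.3590 = 2.168 V.

V ≈ 2.17 V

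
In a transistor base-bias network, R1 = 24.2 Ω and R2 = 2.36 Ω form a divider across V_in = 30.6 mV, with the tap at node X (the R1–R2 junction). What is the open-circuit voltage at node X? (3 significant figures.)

V_th ≈ 2.72 mV

With X open, the divider is unloaded: V_th = 30.6 × 2.36/26.56 = 2.719 mV.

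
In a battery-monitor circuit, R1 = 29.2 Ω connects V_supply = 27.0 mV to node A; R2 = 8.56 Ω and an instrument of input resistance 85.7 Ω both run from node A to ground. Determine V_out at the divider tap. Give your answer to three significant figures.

R2 ‖ R_L = (8.56 × 85.7)/(8.56 + 85.7) = 7.783 Ω.
Then V_out = V_supply · R2'/(R1 + R2') = 27.0 × 7.783/36.98 = 5.682 mV.

V_out ≈ 5.68 mV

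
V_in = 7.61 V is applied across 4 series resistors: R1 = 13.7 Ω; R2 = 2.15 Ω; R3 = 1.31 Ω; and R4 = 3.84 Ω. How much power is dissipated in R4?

P ≈ 0.504 W

ΣR = 21.00 Ω → I = 7.61/21.00 = 0.3624 A.
P = I²R = 0.1313 × 3.84 = 0.5043 W.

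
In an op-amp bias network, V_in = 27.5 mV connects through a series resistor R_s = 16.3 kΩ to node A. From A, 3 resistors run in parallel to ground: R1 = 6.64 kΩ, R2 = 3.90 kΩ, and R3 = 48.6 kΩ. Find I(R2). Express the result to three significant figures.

I ≈ 0.885 µA

Parallel bank: R_p = 1/(1/6.64 + 1/3.90 + 1/48.6) = 2.339 kΩ.
V_A = 27.5 × 2.339/18.64 = 3.451 mV.
Branch current I = V_A/R2 = 3.451/3.90 = 0.8848 µA.
(Check via current divider: I_total = 1.475 µA; share G_k/ΣG = 0.5997 → same result.)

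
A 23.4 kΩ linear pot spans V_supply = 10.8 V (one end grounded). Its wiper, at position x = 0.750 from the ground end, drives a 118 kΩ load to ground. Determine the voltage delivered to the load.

V_out ≈ 7.81 V

Split the track: R_lower = x·R_p = 17.55 kΩ, R_upper = (1−x)·R_p = 5.850 kΩ.
R_L loads the lower segment: effective lower R = 15.28 kΩ.
Loaded-divider output: V_out = 10.8 × 0.7231 = 7.810 V.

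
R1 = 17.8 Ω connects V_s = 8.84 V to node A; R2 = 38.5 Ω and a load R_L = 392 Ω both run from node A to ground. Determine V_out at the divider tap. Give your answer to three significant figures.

First combine the lower leg with the load: R2 ‖ R_L = 35.06 Ω.
Now apply the divider: V_out = 8.84 × 0.6632 = 5.863 V.
(Unloaded it would be 6.05 V; the load pulls it down.)

V_out ≈ 5.86 V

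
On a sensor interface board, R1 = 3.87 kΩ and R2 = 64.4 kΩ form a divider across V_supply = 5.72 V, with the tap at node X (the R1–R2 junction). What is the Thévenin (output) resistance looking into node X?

Looking into X with the source shorted: R_th = R1·R2/(R1+R2) = 3.870 × 64.4/68.27 = 3.651 kΩ.

R_th ≈ 3.65 kΩ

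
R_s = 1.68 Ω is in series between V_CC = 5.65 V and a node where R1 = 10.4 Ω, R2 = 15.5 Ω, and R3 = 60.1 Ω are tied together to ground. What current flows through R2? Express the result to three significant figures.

Parallel bank: R_p = 1/(1/10.4 + 1/15.5 + 1/60.1) = 5.640 Ω.
V_A = 5.65 × 5.640/7.320 = 4.353 V.
Branch current I = V_A/R2 = 4.353/15.5 = 0.2809 A.

I ≈ 0.281 A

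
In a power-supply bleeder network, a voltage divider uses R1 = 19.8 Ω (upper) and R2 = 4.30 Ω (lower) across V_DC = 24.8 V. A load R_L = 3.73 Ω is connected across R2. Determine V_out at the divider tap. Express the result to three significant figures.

V_out ≈ 2.27 V

The load sits in parallel with R2, giving an effective lower resistance R2' = R2·R_L/(R2+R_L) = 1.997 Ω.
Then V_out = V_DC · R2'/(R1 + R2') = 24.8 × 1.997/21.80 = 2.273 V.
(Unloaded it would be 4.42 V; the load pulls it down.)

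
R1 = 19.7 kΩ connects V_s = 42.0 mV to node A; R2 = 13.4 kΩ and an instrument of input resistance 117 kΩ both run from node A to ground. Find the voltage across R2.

V_out ≈ 15.9 mV

The load sits in parallel with R2, giving an effective lower resistance R2' = R2·R_L/(R2+R_L) = 12.02 kΩ.
Voltage divider with the loaded lower leg: V_out = 42.0 × 12.02/(19.7 + 12.02) = 42.0 × 0.3790 = 15.92 mV.
(Unloaded it would be 17.0 mV; the load pulls it down.)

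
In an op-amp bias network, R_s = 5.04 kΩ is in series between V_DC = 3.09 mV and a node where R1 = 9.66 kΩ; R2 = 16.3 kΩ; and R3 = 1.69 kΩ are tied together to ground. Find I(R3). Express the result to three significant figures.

Combine the parallel branches: R_p = (1/9.66 + 1/16.3 + 1/1.69)⁻¹ = 1.322 kΩ.
V_A = 3.09 × 1.322/6.362 = 0.6420 mV.
I(R3) = V_A / R3 = 0.6420/1.69 = 0.3799 µA.

I ≈ 0.380 µA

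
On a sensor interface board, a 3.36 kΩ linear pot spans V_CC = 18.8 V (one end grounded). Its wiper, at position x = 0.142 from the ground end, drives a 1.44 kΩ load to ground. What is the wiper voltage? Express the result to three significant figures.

V_out ≈ 2.08 V

The pot divides into 2.883 kΩ above the wiper and 0.4771 kΩ below.
R_L loads the lower segment: effective lower R = 0.3584 kΩ.
Then V_out = V_CC · 0.3584/(2.883 + 0.3584) = 2.079 V.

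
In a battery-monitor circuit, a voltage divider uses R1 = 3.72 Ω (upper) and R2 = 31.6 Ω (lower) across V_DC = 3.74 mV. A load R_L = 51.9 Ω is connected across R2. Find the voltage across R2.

First combine the lower leg with the load: R2 ‖ R_L = 19.64 Ω.
Then V_out = V_DC · R2'/(R1 + R2') = 3.74 × 19.64/23.36 = 3.144 mV.

V_out ≈ 3.14 mV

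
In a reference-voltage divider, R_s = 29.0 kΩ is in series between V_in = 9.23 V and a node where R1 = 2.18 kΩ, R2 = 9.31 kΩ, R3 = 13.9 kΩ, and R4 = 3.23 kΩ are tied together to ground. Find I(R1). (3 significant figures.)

I ≈ 0.149 mA

Parallel bank: R_p = 1/(1/2.18 + 1/9.31 + 1/13.9 + 1/3.23) = 1.055 kΩ.
V_A by voltage divider: V_A = 9.23 × 1.055/(29.0 + 1.055) = 0.3241 V.
Branch current I = V_A/R1 = 0.3241/2.18 = 0.1487 mA.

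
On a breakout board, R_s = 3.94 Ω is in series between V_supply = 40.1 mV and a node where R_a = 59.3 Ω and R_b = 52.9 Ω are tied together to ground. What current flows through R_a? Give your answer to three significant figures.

Combine the parallel branches: R_p = (1/59.3 + 1/52.9)⁻¹ = 27.96 Ω.
V_A by voltage divider: V_A = 40.1 × 27.96/(3.94 + 27.96) = 35.15 mV.
Branch current I = V_A/R_a = 35.15/59.3 = 0.5927 mA.
(Check via current divider: I_total = 1.257 mA; share G_k/ΣG = 0.4715 → same result.)

I ≈ 0.593 mA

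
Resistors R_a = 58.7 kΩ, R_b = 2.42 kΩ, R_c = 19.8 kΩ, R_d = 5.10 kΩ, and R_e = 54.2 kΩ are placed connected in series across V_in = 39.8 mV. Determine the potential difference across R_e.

V ≈ 15.4 mV

ΣR = 58.7 + 2.42 + 19.8 + 5.10 + 54.2 = 140.2 kΩ.
V = V_in · R/ΣR = 39.8 × 0.3865 = 15.38 mV.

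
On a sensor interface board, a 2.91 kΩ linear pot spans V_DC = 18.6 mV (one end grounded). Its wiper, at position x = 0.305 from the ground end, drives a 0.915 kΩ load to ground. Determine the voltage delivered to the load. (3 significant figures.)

Lower segment x·R_p = 0.8876 kΩ; upper segment (1−x)·R_p = 2.022 kΩ.
R_L loads the lower segment: effective lower R = 0.4505 kΩ.
Loaded-divider output: V_out = 18.6 × 0.1822 = 3.389 mV.
(Unloaded: V_out = x·V_DC = 5.67 mV.)

V_out ≈ 3.39 mV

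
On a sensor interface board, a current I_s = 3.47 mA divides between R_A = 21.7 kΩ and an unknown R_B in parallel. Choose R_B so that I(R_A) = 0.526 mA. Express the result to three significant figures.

R_B ≈ 3.88 kΩ

In a two-way split, I_A/I_s = R_B/(R_A + R_B).
With f = 0.1516, R_B = R_A · f/(1−f) = 21.7 × 0.1787 = 3.877 kΩ.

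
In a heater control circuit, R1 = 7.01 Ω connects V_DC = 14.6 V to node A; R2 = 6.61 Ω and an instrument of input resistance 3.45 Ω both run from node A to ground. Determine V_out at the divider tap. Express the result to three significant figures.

V_out ≈ 3.57 V

First combine the lower leg with the load: R2 ‖ R_L = 2.267 Ω.
Voltage divider with the loaded lower leg: V_out = 14.6 × 2.267/(7.01 + 2.267) = 14.6 × 0.2444 = 3.568 V.
(Unloaded it would be 7.09 V; the load pulls it down.)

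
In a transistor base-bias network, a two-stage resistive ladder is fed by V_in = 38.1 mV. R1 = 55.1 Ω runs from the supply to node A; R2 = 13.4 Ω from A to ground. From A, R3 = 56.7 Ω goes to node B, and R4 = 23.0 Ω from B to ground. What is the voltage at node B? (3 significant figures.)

The second stage (R3 + R4 = 79.70 Ω) loads node A in parallel with R2.
Effective lower resistance at A: R2 ‖ 79.70 = 11.47 Ω.
So V_A = 38.1 × 0.1723 = 6.565 mV.
V_B = V_A × 0.2886 = 1.895 mV.

V_B ≈ 1.89 mV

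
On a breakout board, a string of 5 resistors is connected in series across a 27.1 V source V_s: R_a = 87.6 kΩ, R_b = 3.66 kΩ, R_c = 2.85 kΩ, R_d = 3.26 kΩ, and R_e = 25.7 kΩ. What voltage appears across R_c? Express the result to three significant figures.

V ≈ 0.628 V

Total series resistance ΣR = 87.6 + 3.66 + 2.85 + 3.26 + 25.7 = 123.1 kΩ.
By the voltage-divider rule, V = 27.1 × 2.850/123.1 = 0.6276 V.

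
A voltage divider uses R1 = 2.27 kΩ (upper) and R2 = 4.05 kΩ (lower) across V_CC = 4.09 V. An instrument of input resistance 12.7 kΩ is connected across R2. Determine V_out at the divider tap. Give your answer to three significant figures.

First combine the lower leg with the load: R2 ‖ R_L = 3.071 kΩ.
Then V_out = V_CC · R2'/(R1 + R2') = 4.09 × 3.071/5.341 = 2.352 V.

V_out ≈ 2.35 V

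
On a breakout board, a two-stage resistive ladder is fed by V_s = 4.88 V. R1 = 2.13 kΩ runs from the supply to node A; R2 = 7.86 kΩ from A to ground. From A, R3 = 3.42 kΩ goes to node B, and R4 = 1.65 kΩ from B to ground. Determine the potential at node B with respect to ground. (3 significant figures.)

The second stage (R3 + R4 = 5.070 kΩ) loads node A in parallel with R2.
R2 ‖ (R3+R4) = 3.082 kΩ.
So V_A = 4.88 × 0.5913 = 2.886 V.
Then the unloaded second divider: V_B = V_A × R4/(R3+R4) = 2.886 × 0.3254 = 0.9391 V.

V_B ≈ 0.939 V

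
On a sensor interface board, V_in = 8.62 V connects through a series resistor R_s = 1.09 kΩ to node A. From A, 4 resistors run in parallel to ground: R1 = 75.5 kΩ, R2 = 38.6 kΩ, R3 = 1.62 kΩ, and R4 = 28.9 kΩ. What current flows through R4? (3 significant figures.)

I ≈ 0.170 mA

Combine the parallel branches: R_p = (1/75.5 + 1/38.6 + 1/1.62 + 1/28.9)⁻¹ = 1.447 kΩ.
V_A by voltage divider: V_A = 8.62 × 1.447/(1.09 + 1.447) = 4.917 V.
I(R4) = V_A / R4 = 4.917/28.9 = 0.1701 mA.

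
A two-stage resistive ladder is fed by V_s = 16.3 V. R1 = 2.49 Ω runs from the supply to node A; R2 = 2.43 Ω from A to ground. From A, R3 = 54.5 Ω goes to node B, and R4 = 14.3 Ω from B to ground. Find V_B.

Node A sees R2 in parallel with the series input of stage 2, R3 + R4 = 68.80 Ω.
Effective lower resistance at A: R2 ‖ 68.80 = 2.347 Ω.
V_A = 16.3 × 2.347/(2.49 + 2.347) = 7.909 V.
Then the unloaded second divider: V_B = V_A × R4/(R3+R4) = 7.909 × 0.2078 = 1.644 V.

V_B ≈ 1.64 V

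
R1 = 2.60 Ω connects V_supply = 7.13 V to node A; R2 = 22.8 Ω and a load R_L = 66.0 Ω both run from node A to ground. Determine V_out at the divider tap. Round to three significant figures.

V_out ≈ 6.18 V

First combine the lower leg with the load: R2 ‖ R_L = 16.95 Ω.
Voltage divider with the loaded lower leg: V_out = 7.13 × 16.95/(2.60 + 16.95) = 7.13 × 0.8670 = 6.182 V.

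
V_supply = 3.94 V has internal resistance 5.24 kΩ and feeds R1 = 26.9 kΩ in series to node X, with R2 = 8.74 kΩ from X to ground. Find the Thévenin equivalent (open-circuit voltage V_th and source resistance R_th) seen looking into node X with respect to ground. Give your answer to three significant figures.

R1' = 5.24 + 26.9 = 32.14 kΩ (source resistance + R1).
With X open, the divider is unloaded: V_th = 3.94 × 8.74/40.88 = 0.8424 V.
With V_supply suppressed (replaced by a short), R_th = R1' ‖ R2 = (32.14 × 8.74)/(32.14 + 8.74) = 6.871 kΩ.

V_th ≈ 0.842 V, R_th ≈ 6.87 kΩ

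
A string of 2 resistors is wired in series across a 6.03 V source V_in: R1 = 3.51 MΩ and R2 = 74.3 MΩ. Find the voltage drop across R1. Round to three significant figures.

Total series resistance ΣR = 3.51 + 74.3 = 77.81 MΩ.
V = V_in · R/ΣR = 6.03 × 0.04511 = 0.2720 V.

V ≈ 0.272 V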